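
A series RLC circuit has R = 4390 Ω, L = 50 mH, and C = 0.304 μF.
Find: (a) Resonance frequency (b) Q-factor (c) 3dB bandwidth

Step 1 — Resonance: ω₀ = 1/√(LC) = 1/√(0.05·3.04e-07) = 8111 rad/s.
Step 2 — f₀ = ω₀/(2π) = 1291 Hz.
Step 3 — Series Q: Q = ω₀L/R = 8111·0.05/4390 = 0.09238.
Step 4 — Bandwidth: Δω = ω₀/Q = 8.78e+04 rad/s; BW = Δω/(2π) = 1.397e+04 Hz.

(a) f₀ = 1291 Hz  (b) Q = 0.09238  (c) BW = 1.397e+04 Hz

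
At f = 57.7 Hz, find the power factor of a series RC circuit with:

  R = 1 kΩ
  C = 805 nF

Step 1 — Angular frequency: ω = 2π·f = 2π·57.7 = 362.5 rad/s.
Step 2 — Component impedances:
  R: Z = R = 1000 Ω
  C: Z = 1/(jωC) = -j/(ω·C) = 0 - j3426 Ω
Step 3 — Series combination: Z_total = R + C = 1000 - j3426 Ω = 3569∠-73.7° Ω.
Step 4 — Power factor: PF = cos(φ) = Re(Z)/|Z| = 1000/3569 = 0.2802.
Step 5 — Type: Im(Z) = -3426 ⇒ leading (phase φ = -73.7°).

PF = 0.2802 (leading, φ = -73.7°)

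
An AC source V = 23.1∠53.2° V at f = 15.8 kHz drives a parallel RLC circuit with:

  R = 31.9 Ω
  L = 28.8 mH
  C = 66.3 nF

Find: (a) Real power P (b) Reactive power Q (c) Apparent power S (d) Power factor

Step 1 — Angular frequency: ω = 2π·f = 2π·1.58e+04 = 9.927e+04 rad/s.
Step 2 — Component impedances:
  R: Z = R = 31.9 Ω
  L: Z = jωL = j·9.927e+04·0.0288 = 0 + j2859 Ω
  C: Z = 1/(jωC) = -j/(ω·C) = 0 - j151.9 Ω
Step 3 — Parallel combination: 1/Z_total = 1/R + 1/L + 1/C; Z_total = 30.69 - j6.101 Ω = 31.29∠-11.2° Ω.
Step 4 — Source phasor: V = 23.1∠53.2° V = 13.84 + j18.5 V.
Step 5 — Current: I = V / Z = 0.3185 + j0.6661 A = 0.7383∠64.4° A.
Step 6 — Complex power: S = V·I* = 16.73 - j3.326 VA.
Step 7 — Real power: P = Re(S) = 16.73 W.
Step 8 — Reactive power: Q = Im(S) = -3.326 VAR.
Step 9 — Apparent power: |S| = 17.05 VA.
Step 10 — Power factor: PF = P/|S| = 0.9808 (leading).

(a) P = 16.73 W  (b) Q = -3.326 VAR  (c) S = 17.05 VA  (d) PF = 0.9808 (leading)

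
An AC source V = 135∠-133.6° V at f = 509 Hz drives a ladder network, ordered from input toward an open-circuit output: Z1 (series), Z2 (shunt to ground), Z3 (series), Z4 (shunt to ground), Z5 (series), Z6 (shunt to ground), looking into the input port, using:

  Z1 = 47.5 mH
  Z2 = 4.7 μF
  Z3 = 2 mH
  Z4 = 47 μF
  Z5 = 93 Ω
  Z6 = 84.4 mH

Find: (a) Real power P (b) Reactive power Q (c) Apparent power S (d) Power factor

Step 1 — Angular frequency: ω = 2π·f = 2π·509 = 3198 rad/s.
Step 2 — Component impedances:
  Z1: Z = jωL = j·3198·0.0475 = 0 + j151.9 Ω
  Z2: Z = 1/(jωC) = -j/(ω·C) = 0 - j66.53 Ω
  Z3: Z = jωL = j·3198·0.002 = 0 + j6.396 Ω
  Z4: Z = 1/(jωC) = -j/(ω·C) = 0 - j6.653 Ω
  Z5: Z = R = 93 Ω
  Z6: Z = jωL = j·3198·0.0844 = 0 + j269.9 Ω
Step 3 — Ladder network (open output): work backward from the far end, alternating series and parallel combinations. Z_in = 0.05216 + j151.5 Ω = 151.5∠90.0° Ω.
Step 4 — Source phasor: V = 135∠-133.6° V = -93.1 - j97.76 V.
Step 5 — Current: I = V / Z = -0.6455 + j0.6143 A = 0.891∠136.4° A.
Step 6 — Complex power: S = V·I* = 0.04141 + j120.3 VA.
Step 7 — Real power: P = Re(S) = 0.04141 W.
Step 8 — Reactive power: Q = Im(S) = 120.3 VAR.
Step 9 — Apparent power: |S| = 120.3 VA.
Step 10 — Power factor: PF = P/|S| = 0.0003443 (lagging).

(a) P = 0.04141 W  (b) Q = 120.3 VAR  (c) S = 120.3 VA  (d) PF = 0.0003443 (lagging)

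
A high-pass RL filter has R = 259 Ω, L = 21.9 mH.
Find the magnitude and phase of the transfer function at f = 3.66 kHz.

Step 1 — Angular frequency: ω = 2π·3660 = 2.3e+04 rad/s.
Step 2 — Transfer function: H(jω) = jωL/(R + jωL).
Step 3 — Numerator jωL = j·503.6; denominator R + jωL = 259 + j503.6.
Step 4 — H = 0.7908 + j0.4067.
Step 5 — Magnitude: |H| = 0.8893 (-1.0 dB); phase: φ = 27.2°.

|H| = 0.8893 (-1.0 dB), φ = 27.2°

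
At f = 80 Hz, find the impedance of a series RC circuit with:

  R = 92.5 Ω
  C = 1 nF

Step 1 — Angular frequency: ω = 2π·f = 2π·80 = 502.7 rad/s.
Step 2 — Component impedances:
  R: Z = R = 92.5 Ω
  C: Z = 1/(jωC) = -j/(ω·C) = 0 - j1.989e+06 Ω
Step 3 — Series combination: Z_total = R + C = 92.5 - j1.989e+06 Ω = 1.989e+06∠-90.0° Ω.

Z = 92.5 - j1.989e+06 Ω = 1.989e+06∠-90.0° Ω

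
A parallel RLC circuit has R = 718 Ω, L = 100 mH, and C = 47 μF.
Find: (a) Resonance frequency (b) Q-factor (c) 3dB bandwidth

Step 1 — Resonance: ω₀ = 1/√(LC) = 1/√(0.1·4.7e-05) = 461.3 rad/s.
Step 2 — f₀ = ω₀/(2π) = 73.41 Hz.
Step 3 — Parallel Q: Q = R/(ω₀L) = 718/(461.3·0.1) = 15.57.
Step 4 — Bandwidth: Δω = ω₀/Q = 29.63 rad/s; BW = Δω/(2π) = 4.716 Hz.

(a) f₀ = 73.41 Hz  (b) Q = 15.57  (c) BW = 4.716 Hz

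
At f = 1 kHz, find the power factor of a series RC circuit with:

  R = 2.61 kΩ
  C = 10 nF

Step 1 — Angular frequency: ω = 2π·f = 2π·1000 = 6283 rad/s.
Step 2 — Component impedances:
  R: Z = R = 2610 Ω
  C: Z = 1/(jωC) = -j/(ω·C) = 0 - j1.592e+04 Ω
Step 3 — Series combination: Z_total = R + C = 2610 - j1.592e+04 Ω = 1.613e+04∠-80.7° Ω.
Step 4 — Power factor: PF = cos(φ) = Re(Z)/|Z| = 2610/1.613e+04 = 0.1618.
Step 5 — Type: Im(Z) = -1.592e+04 ⇒ leading (phase φ = -80.7°).

PF = 0.1618 (leading, φ = -80.7°)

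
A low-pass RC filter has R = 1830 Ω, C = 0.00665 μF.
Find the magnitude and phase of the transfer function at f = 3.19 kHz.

Step 1 — Angular frequency: ω = 2π·3190 = 2.004e+04 rad/s.
Step 2 — Transfer function: H(jω) = 1/(1 + jωRC).
Step 3 — Denominator: 1 + jωRC = 1 + j·2.004e+04·1830·6.65e-09 = 1 + j0.2439.
Step 4 — H = 0.9438 - j0.2302.
Step 5 — Magnitude: |H| = 0.9715 (-0.3 dB); phase: φ = -13.7°.

|H| = 0.9715 (-0.3 dB), φ = -13.7°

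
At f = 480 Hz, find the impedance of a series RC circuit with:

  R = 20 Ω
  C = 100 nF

Step 1 — Angular frequency: ω = 2π·f = 2π·480 = 3016 rad/s.
Step 2 — Component impedances:
  R: Z = R = 20 Ω
  C: Z = 1/(jωC) = -j/(ω·C) = 0 - j3316 Ω
Step 3 — Series combination: Z_total = R + C = 20 - j3316 Ω = 3316∠-89.7° Ω.

Z = 20 - j3316 Ω = 3316∠-89.7° Ω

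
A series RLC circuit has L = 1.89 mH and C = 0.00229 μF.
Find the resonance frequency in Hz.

Step 1 — Resonance condition Im(Z)=0 gives ω₀ = 1/√(LC).
Step 2 — ω₀ = 1/√(0.00189·2.29e-09) = 4.807e+05 rad/s.
Step 3 — f₀ = ω₀/(2π) = 7.65e+04 Hz.

f₀ = 7.65e+04 Hz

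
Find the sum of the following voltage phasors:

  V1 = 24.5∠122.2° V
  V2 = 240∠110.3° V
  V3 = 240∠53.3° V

Step 1 — Convert each phasor to rectangular form:
  V1 = 24.5·(cos(122.2°) + j·sin(122.2°)) = -13.06 + j20.73 V
  V2 = 240·(cos(110.3°) + j·sin(110.3°)) = -83.26 + j225.1 V
  V3 = 240·(cos(53.3°) + j·sin(53.3°)) = 143.4 + j192.4 V
Step 2 — Sum components: V_total = 47.11 + j438.3 V.
Step 3 — Convert to polar: |V_total| = 440.8 V, ∠V_total = 83.9°.

V_total = 440.8∠83.9° V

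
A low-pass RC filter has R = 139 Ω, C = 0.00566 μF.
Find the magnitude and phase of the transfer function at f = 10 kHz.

Step 1 — Angular frequency: ω = 2π·1e+04 = 6.283e+04 rad/s.
Step 2 — Transfer function: H(jω) = 1/(1 + jωRC).
Step 3 — Denominator: 1 + jωRC = 1 + j·6.283e+04·139·5.66e-09 = 1 + j0.04943.
Step 4 — H = 0.9976 - j0.04931.
Step 5 — Magnitude: |H| = 0.9988 (-0.0 dB); phase: φ = -2.8°.

|H| = 0.9988 (-0.0 dB), φ = -2.8°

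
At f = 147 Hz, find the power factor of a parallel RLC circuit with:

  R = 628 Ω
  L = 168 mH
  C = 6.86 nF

Step 1 — Angular frequency: ω = 2π·f = 2π·147 = 923.6 rad/s.
Step 2 — Component impedances:
  R: Z = R = 628 Ω
  L: Z = jωL = j·923.6·0.168 = 0 + j155.2 Ω
  C: Z = 1/(jωC) = -j/(ω·C) = 0 - j1.578e+05 Ω
Step 3 — Parallel combination: 1/Z_total = 1/R + 1/L + 1/C; Z_total = 36.2 + j146.4 Ω = 150.8∠76.1° Ω.
Step 4 — Power factor: PF = cos(φ) = Re(Z)/|Z| = 36.2/150.8 = 0.2401.
Step 5 — Type: Im(Z) = 146.4 ⇒ lagging (phase φ = 76.1°).

PF = 0.2401 (lagging, φ = 76.1°)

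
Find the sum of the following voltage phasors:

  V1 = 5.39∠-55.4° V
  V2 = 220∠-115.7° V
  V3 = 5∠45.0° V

Step 1 — Convert each phasor to rectangular form:
  V1 = 5.39·(cos(-55.4°) + j·sin(-55.4°)) = 3.061 - j4.437 V
  V2 = 220·(cos(-115.7°) + j·sin(-115.7°)) = -95.4 - j198.2 V
  V3 = 5·(cos(45.0°) + j·sin(45.0°)) = 3.536 + j3.536 V
Step 2 — Sum components: V_total = -88.81 - j199.1 V.
Step 3 — Convert to polar: |V_total| = 218 V, ∠V_total = -114.0°.

V_total = 218∠-114.0° V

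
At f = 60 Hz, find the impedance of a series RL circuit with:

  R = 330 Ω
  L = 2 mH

Step 1 — Angular frequency: ω = 2π·f = 2π·60 = 377 rad/s.
Step 2 — Component impedances:
  R: Z = R = 330 Ω
  L: Z = jωL = j·377·0.002 = 0 + j0.754 Ω
Step 3 — Series combination: Z_total = R + L = 330 + j0.754 Ω = 330∠0.1° Ω.

Z = 330 + j0.754 Ω = 330∠0.1° Ω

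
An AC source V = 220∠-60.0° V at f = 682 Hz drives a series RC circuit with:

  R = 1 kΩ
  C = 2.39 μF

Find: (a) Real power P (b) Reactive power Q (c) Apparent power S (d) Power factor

Step 1 — Angular frequency: ω = 2π·f = 2π·682 = 4285 rad/s.
Step 2 — Component impedances:
  R: Z = R = 1000 Ω
  C: Z = 1/(jωC) = -j/(ω·C) = 0 - j97.64 Ω
Step 3 — Series combination: Z_total = R + C = 1000 - j97.64 Ω = 1005∠-5.6° Ω.
Step 4 — Source phasor: V = 220∠-60.0° V = 110 - j190.5 V.
Step 5 — Current: I = V / Z = 0.1274 - j0.1781 A = 0.219∠-54.4° A.
Step 6 — Complex power: S = V·I* = 47.94 - j4.681 VA.
Step 7 — Real power: P = Re(S) = 47.94 W.
Step 8 — Reactive power: Q = Im(S) = -4.681 VAR.
Step 9 — Apparent power: |S| = 48.17 VA.
Step 10 — Power factor: PF = P/|S| = 0.9953 (leading).

(a) P = 47.94 W  (b) Q = -4.681 VAR  (c) S = 48.17 VA  (d) PF = 0.9953 (leading)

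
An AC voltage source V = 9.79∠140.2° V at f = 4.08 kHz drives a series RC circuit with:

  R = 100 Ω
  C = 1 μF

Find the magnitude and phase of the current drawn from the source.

Step 1 — Angular frequency: ω = 2π·f = 2π·4080 = 2.564e+04 rad/s.
Step 2 — Component impedances:
  R: Z = R = 100 Ω
  C: Z = 1/(jωC) = -j/(ω·C) = 0 - j39.01 Ω
Step 3 — Series combination: Z_total = R + C = 100 - j39.01 Ω = 107.3∠-21.3° Ω.
Step 4 — Source phasor: V = 9.79∠140.2° V = -7.521 + j6.267 V.
Step 5 — Ohm's law: I = V / Z_total = (-7.521 + j6.267) / (100 - j39.01) = -0.0865 + j0.02893 A.
Step 6 — Convert to polar: |I| = 0.09121 A, ∠I = 161.5°.

I = 0.09121∠161.5° A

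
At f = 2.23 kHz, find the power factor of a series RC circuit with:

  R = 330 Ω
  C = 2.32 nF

Step 1 — Angular frequency: ω = 2π·f = 2π·2230 = 1.401e+04 rad/s.
Step 2 — Component impedances:
  R: Z = R = 330 Ω
  C: Z = 1/(jωC) = -j/(ω·C) = 0 - j3.076e+04 Ω
Step 3 — Series combination: Z_total = R + C = 330 - j3.076e+04 Ω = 3.076e+04∠-89.4° Ω.
Step 4 — Power factor: PF = cos(φ) = Re(Z)/|Z| = 330/3.076e+04 = 0.01073.
Step 5 — Type: Im(Z) = -3.076e+04 ⇒ leading (phase φ = -89.4°).

PF = 0.01073 (leading, φ = -89.4°)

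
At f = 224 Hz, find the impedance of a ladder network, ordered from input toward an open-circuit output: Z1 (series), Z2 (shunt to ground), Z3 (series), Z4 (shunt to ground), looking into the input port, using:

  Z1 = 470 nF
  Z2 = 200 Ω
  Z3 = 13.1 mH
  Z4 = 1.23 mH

Step 1 — Angular frequency: ω = 2π·f = 2π·224 = 1407 rad/s.
Step 2 — Component impedances:
  Z1: Z = 1/(jωC) = -j/(ω·C) = 0 - j1512 Ω
  Z2: Z = R = 200 Ω
  Z3: Z = jωL = j·1407·0.0131 = 0 + j18.44 Ω
  Z4: Z = jωL = j·1407·0.00123 = 0 + j1.731 Ω
Step 3 — Ladder network (open output): work backward from the far end, alternating series and parallel combinations. Z_in = 2.013 - j1492 Ω = 1492∠-89.9° Ω.

Z = 2.013 - j1492 Ω = 1492∠-89.9° Ω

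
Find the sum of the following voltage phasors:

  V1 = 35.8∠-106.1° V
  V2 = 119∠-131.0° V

Step 1 — Convert each phasor to rectangular form:
  V1 = 35.8·(cos(-106.1°) + j·sin(-106.1°)) = -9.928 - j34.4 V
  V2 = 119·(cos(-131.0°) + j·sin(-131.0°)) = -78.07 - j89.81 V
Step 2 — Sum components: V_total = -88 - j124.2 V.
Step 3 — Convert to polar: |V_total| = 152.2 V, ∠V_total = -125.3°.

V_total = 152.2∠-125.3° V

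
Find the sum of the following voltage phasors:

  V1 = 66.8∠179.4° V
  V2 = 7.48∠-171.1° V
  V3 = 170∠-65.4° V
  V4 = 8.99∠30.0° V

Step 1 — Convert each phasor to rectangular form:
  V1 = 66.8·(cos(179.4°) + j·sin(179.4°)) = -66.8 + j0.6995 V
  V2 = 7.48·(cos(-171.1°) + j·sin(-171.1°)) = -7.39 - j1.157 V
  V3 = 170·(cos(-65.4°) + j·sin(-65.4°)) = 70.77 - j154.6 V
  V4 = 8.99·(cos(30.0°) + j·sin(30.0°)) = 7.786 + j4.495 V
Step 2 — Sum components: V_total = 4.367 - j150.5 V.
Step 3 — Convert to polar: |V_total| = 150.6 V, ∠V_total = -88.3°.

V_total = 150.6∠-88.3° V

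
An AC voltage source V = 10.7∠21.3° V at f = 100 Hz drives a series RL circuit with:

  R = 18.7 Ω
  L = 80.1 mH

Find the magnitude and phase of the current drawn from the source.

Step 1 — Angular frequency: ω = 2π·f = 2π·100 = 628.3 rad/s.
Step 2 — Component impedances:
  R: Z = R = 18.7 Ω
  L: Z = jωL = j·628.3·0.0801 = 0 + j50.33 Ω
Step 3 — Series combination: Z_total = R + L = 18.7 + j50.33 Ω = 53.69∠69.6° Ω.
Step 4 — Source phasor: V = 10.7∠21.3° V = 9.969 + j3.887 V.
Step 5 — Ohm's law: I = V / Z_total = (9.969 + j3.887) / (18.7 + j50.33) = 0.1325 - j0.1488 A.
Step 6 — Convert to polar: |I| = 0.1993 A, ∠I = -48.3°.

I = 0.1993∠-48.3° A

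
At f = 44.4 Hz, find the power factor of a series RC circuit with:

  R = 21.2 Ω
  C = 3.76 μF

Step 1 — Angular frequency: ω = 2π·f = 2π·44.4 = 279 rad/s.
Step 2 — Component impedances:
  R: Z = R = 21.2 Ω
  C: Z = 1/(jωC) = -j/(ω·C) = 0 - j953.3 Ω
Step 3 — Series combination: Z_total = R + C = 21.2 - j953.3 Ω = 953.6∠-88.7° Ω.
Step 4 — Power factor: PF = cos(φ) = Re(Z)/|Z| = 21.2/953.6 = 0.02223.
Step 5 — Type: Im(Z) = -953.3 ⇒ leading (phase φ = -88.7°).

PF = 0.02223 (leading, φ = -88.7°)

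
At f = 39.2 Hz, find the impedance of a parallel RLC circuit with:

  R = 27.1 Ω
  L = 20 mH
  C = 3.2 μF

Step 1 — Angular frequency: ω = 2π·f = 2π·39.2 = 246.3 rad/s.
Step 2 — Component impedances:
  R: Z = R = 27.1 Ω
  L: Z = jωL = j·246.3·0.02 = 0 + j4.926 Ω
  C: Z = 1/(jωC) = -j/(ω·C) = 0 - j1269 Ω
Step 3 — Parallel combination: 1/Z_total = 1/R + 1/L + 1/C; Z_total = 0.8733 + j4.786 Ω = 4.865∠79.7° Ω.

Z = 0.8733 + j4.786 Ω = 4.865∠79.7° Ω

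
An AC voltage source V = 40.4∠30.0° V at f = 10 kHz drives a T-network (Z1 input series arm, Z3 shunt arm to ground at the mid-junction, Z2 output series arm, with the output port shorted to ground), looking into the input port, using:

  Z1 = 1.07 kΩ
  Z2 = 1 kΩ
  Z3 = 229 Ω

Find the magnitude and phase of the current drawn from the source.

Step 1 — Angular frequency: ω = 2π·f = 2π·1e+04 = 6.283e+04 rad/s.
Step 2 — Component impedances:
  Z1: Z = R = 1070 Ω
  Z2: Z = R = 1000 Ω
  Z3: Z = R = 229 Ω
Step 3 — With the output port shorted to ground, the output series arm Z2 runs from the junction to ground; the shunt arm Z3 also runs from the junction to ground. They appear in parallel: Z3 || Z2 = 186.3 Ω.
Step 4 — Series with input arm Z1: Z_in = Z1 + (Z3 || Z2) = 1256 Ω = 1256∠0.0° Ω.
Step 5 — Source phasor: V = 40.4∠30.0° V = 34.99 + j20.2 V.
Step 6 — Ohm's law: I = V / Z_total = (34.99 + j20.2) / (1256) = 0.02785 + j0.01608 A.
Step 7 — Convert to polar: |I| = 0.03216 A, ∠I = 30.0°.

I = 0.03216∠30.0° A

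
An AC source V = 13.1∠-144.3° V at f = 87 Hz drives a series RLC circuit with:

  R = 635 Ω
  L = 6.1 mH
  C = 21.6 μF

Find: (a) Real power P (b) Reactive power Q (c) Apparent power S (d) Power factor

Step 1 — Angular frequency: ω = 2π·f = 2π·87 = 546.6 rad/s.
Step 2 — Component impedances:
  R: Z = R = 635 Ω
  L: Z = jωL = j·546.6·0.0061 = 0 + j3.334 Ω
  C: Z = 1/(jωC) = -j/(ω·C) = 0 - j84.69 Ω
Step 3 — Series combination: Z_total = R + L + C = 635 - j81.36 Ω = 640.2∠-7.3° Ω.
Step 4 — Source phasor: V = 13.1∠-144.3° V = -10.64 - j7.644 V.
Step 5 — Current: I = V / Z = -0.01497 - j0.01396 A = 0.02046∠-137.0° A.
Step 6 — Complex power: S = V·I* = 0.2659 - j0.03407 VA.
Step 7 — Real power: P = Re(S) = 0.2659 W.
Step 8 — Reactive power: Q = Im(S) = -0.03407 VAR.
Step 9 — Apparent power: |S| = 0.2681 VA.
Step 10 — Power factor: PF = P/|S| = 0.9919 (leading).

(a) P = 0.2659 W  (b) Q = -0.03407 VAR  (c) S = 0.2681 VA  (d) PF = 0.9919 (leading)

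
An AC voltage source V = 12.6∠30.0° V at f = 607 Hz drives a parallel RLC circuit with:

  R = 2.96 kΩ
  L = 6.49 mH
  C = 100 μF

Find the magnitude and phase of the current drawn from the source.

Step 1 — Angular frequency: ω = 2π·f = 2π·607 = 3814 rad/s.
Step 2 — Component impedances:
  R: Z = R = 2960 Ω
  L: Z = jωL = j·3814·0.00649 = 0 + j24.75 Ω
  C: Z = 1/(jωC) = -j/(ω·C) = 0 - j2.622 Ω
Step 3 — Parallel combination: 1/Z_total = 1/R + 1/L + 1/C; Z_total = 0.002906 - j2.933 Ω = 2.933∠-89.9° Ω.
Step 4 — Source phasor: V = 12.6∠30.0° V = 10.91 + j6.3 V.
Step 5 — Ohm's law: I = V / Z_total = (10.91 + j6.3) / (0.002906 - j2.933) = -2.145 + j3.723 A.
Step 6 — Convert to polar: |I| = 4.296 A, ∠I = 119.9°.

I = 4.296∠119.9° A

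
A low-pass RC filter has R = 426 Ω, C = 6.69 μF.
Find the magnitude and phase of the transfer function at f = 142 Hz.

Step 1 — Angular frequency: ω = 2π·142 = 892.2 rad/s.
Step 2 — Transfer function: H(jω) = 1/(1 + jωRC).
Step 3 — Denominator: 1 + jωRC = 1 + j·892.2·426·6.69e-06 = 1 + j2.543.
Step 4 — H = 0.1339 - j0.3406.
Step 5 — Magnitude: |H| = 0.366 (-8.7 dB); phase: φ = -68.5°.

|H| = 0.366 (-8.7 dB), φ = -68.5°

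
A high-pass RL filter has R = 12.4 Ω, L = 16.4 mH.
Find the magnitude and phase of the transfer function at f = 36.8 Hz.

Step 1 — Angular frequency: ω = 2π·36.8 = 231.2 rad/s.
Step 2 — Transfer function: H(jω) = jωL/(R + jωL).
Step 3 — Numerator jωL = j·3.792; denominator R + jωL = 12.4 + j3.792.
Step 4 — H = 0.08552 + j0.2797.
Step 5 — Magnitude: |H| = 0.2924 (-10.7 dB); phase: φ = 73.0°.

|H| = 0.2924 (-10.7 dB), φ = 73.0°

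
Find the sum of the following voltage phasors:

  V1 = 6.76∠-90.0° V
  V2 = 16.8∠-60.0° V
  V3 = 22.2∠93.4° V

Step 1 — Convert each phasor to rectangular form:
  V1 = 6.76·(cos(-90.0°) + j·sin(-90.0°)) = 0 - j6.76 V
  V2 = 16.8·(cos(-60.0°) + j·sin(-60.0°)) = 8.4 - j14.55 V
  V3 = 22.2·(cos(93.4°) + j·sin(93.4°)) = -1.317 + j22.16 V
Step 2 — Sum components: V_total = 7.083 + j0.8517 V.
Step 3 — Convert to polar: |V_total| = 7.134 V, ∠V_total = 6.9°.

V_total = 7.134∠6.9° V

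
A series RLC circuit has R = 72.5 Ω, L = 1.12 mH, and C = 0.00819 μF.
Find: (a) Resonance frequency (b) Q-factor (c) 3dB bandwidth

Step 1 — Resonance condition Im(Z)=0 gives ω₀ = 1/√(LC).
Step 2 — ω₀ = 1/√(0.00112·8.19e-09) = 3.302e+05 rad/s.
Step 3 — f₀ = ω₀/(2π) = 5.255e+04 Hz.
Step 4 — Series Q: Q = ω₀L/R = 3.302e+05·0.00112/72.5 = 5.101.
Step 5 — 3dB bandwidth: Δω = ω₀/Q = 6.473e+04 rad/s; BW = Δω/(2π) = 1.03e+04 Hz.

(a) f₀ = 5.255e+04 Hz  (b) Q = 5.101  (c) BW = 1.03e+04 Hz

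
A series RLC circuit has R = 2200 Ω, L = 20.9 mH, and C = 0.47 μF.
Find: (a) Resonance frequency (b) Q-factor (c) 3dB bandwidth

Step 1 — Resonance condition Im(Z)=0 gives ω₀ = 1/√(LC).
Step 2 — ω₀ = 1/√(0.0209·4.7e-07) = 1.009e+04 rad/s.
Step 3 — f₀ = ω₀/(2π) = 1606 Hz.
Step 4 — Series Q: Q = ω₀L/R = 1.009e+04·0.0209/2200 = 0.09585.
Step 5 — 3dB bandwidth: Δω = ω₀/Q = 1.053e+05 rad/s; BW = Δω/(2π) = 1.675e+04 Hz.

(a) f₀ = 1606 Hz  (b) Q = 0.09585  (c) BW = 1.675e+04 Hz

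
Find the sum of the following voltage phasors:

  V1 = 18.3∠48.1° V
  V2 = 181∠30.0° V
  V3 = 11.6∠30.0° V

Step 1 — Convert each phasor to rectangular form:
  V1 = 18.3·(cos(48.1°) + j·sin(48.1°)) = 12.22 + j13.62 V
  V2 = 181·(cos(30.0°) + j·sin(30.0°)) = 156.8 + j90.5 V
  V3 = 11.6·(cos(30.0°) + j·sin(30.0°)) = 10.05 + j5.8 V
Step 2 — Sum components: V_total = 179 + j109.9 V.
Step 3 — Convert to polar: |V_total| = 210.1 V, ∠V_total = 31.6°.

V_total = 210.1∠31.6° V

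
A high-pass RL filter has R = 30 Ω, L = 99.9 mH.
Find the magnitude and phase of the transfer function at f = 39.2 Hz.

Step 1 — Angular frequency: ω = 2π·39.2 = 246.3 rad/s.
Step 2 — Transfer function: H(jω) = jωL/(R + jωL).
Step 3 — Numerator jωL = j·24.61; denominator R + jωL = 30 + j24.61.
Step 4 — H = 0.4022 + j0.4903.
Step 5 — Magnitude: |H| = 0.6342 (-4.0 dB); phase: φ = 50.6°.

|H| = 0.6342 (-4.0 dB), φ = 50.6°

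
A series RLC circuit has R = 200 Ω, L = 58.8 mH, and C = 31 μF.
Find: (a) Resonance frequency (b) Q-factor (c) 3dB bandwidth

Step 1 — Resonance: ω₀ = 1/√(LC) = 1/√(0.0588·3.1e-05) = 740.7 rad/s.
Step 2 — f₀ = ω₀/(2π) = 117.9 Hz.
Step 3 — Series Q: Q = ω₀L/R = 740.7·0.0588/200 = 0.2178.
Step 4 — Bandwidth: Δω = ω₀/Q = 3401 rad/s; BW = Δω/(2π) = 541.3 Hz.

(a) f₀ = 117.9 Hz  (b) Q = 0.2178  (c) BW = 541.3 Hz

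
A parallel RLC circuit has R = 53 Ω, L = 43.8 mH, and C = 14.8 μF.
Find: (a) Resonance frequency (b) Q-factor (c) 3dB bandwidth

Step 1 — Resonance: ω₀ = 1/√(LC) = 1/√(0.0438·1.48e-05) = 1242 rad/s.
Step 2 — f₀ = ω₀/(2π) = 197.7 Hz.
Step 3 — Parallel Q: Q = R/(ω₀L) = 53/(1242·0.0438) = 0.9742.
Step 4 — Bandwidth: Δω = ω₀/Q = 1275 rad/s; BW = Δω/(2π) = 202.9 Hz.

(a) f₀ = 197.7 Hz  (b) Q = 0.9742  (c) BW = 202.9 Hz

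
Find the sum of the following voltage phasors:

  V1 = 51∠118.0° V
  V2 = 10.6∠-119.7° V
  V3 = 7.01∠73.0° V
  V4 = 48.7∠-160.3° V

Step 1 — Convert each phasor to rectangular form:
  V1 = 51·(cos(118.0°) + j·sin(118.0°)) = -23.94 + j45.03 V
  V2 = 10.6·(cos(-119.7°) + j·sin(-119.7°)) = -5.252 - j9.207 V
  V3 = 7.01·(cos(73.0°) + j·sin(73.0°)) = 2.05 + j6.704 V
  V4 = 48.7·(cos(-160.3°) + j·sin(-160.3°)) = -45.85 - j16.42 V
Step 2 — Sum components: V_total = -73 + j26.11 V.
Step 3 — Convert to polar: |V_total| = 77.52 V, ∠V_total = 160.3°.

V_total = 77.52∠160.3° V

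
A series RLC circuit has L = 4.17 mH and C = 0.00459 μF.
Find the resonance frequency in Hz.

Step 1 — Resonance condition Im(Z)=0 gives ω₀ = 1/√(LC).
Step 2 — ω₀ = 1/√(0.00417·4.59e-09) = 2.286e+05 rad/s.
Step 3 — f₀ = ω₀/(2π) = 3.638e+04 Hz.

f₀ = 3.638e+04 Hz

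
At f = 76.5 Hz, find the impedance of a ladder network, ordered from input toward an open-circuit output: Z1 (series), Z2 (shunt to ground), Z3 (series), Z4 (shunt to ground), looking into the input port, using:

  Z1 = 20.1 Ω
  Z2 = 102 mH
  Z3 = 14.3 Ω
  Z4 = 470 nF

Step 1 — Angular frequency: ω = 2π·f = 2π·76.5 = 480.7 rad/s.
Step 2 — Component impedances:
  Z1: Z = R = 20.1 Ω
  Z2: Z = jωL = j·480.7·0.102 = 0 + j49.03 Ω
  Z3: Z = R = 14.3 Ω
  Z4: Z = 1/(jωC) = -j/(ω·C) = 0 - j4427 Ω
Step 3 — Ladder network (open output): work backward from the far end, alternating series and parallel combinations. Z_in = 20.1 + j49.58 Ω = 53.5∠67.9° Ω.

Z = 20.1 + j49.58 Ω = 53.5∠67.9° Ω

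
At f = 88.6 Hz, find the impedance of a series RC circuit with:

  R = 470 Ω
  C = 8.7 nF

Step 1 — Angular frequency: ω = 2π·f = 2π·88.6 = 556.7 rad/s.
Step 2 — Component impedances:
  R: Z = R = 470 Ω
  C: Z = 1/(jωC) = -j/(ω·C) = 0 - j2.065e+05 Ω
Step 3 — Series combination: Z_total = R + C = 470 - j2.065e+05 Ω = 2.065e+05∠-89.9° Ω.

Z = 470 - j2.065e+05 Ω = 2.065e+05∠-89.9° Ω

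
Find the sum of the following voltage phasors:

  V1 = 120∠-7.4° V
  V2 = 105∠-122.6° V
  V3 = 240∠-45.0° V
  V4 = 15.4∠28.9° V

Step 1 — Convert each phasor to rectangular form:
  V1 = 120·(cos(-7.4°) + j·sin(-7.4°)) = 119 - j15.46 V
  V2 = 105·(cos(-122.6°) + j·sin(-122.6°)) = -56.57 - j88.46 V
  V3 = 240·(cos(-45.0°) + j·sin(-45.0°)) = 169.7 - j169.7 V
  V4 = 15.4·(cos(28.9°) + j·sin(28.9°)) = 13.48 + j7.443 V
Step 2 — Sum components: V_total = 245.6 - j266.2 V.
Step 3 — Convert to polar: |V_total| = 362.2 V, ∠V_total = -47.3°.

V_total = 362.2∠-47.3° V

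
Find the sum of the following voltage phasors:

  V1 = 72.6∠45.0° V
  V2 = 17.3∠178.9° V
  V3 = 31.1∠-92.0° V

Step 1 — Convert each phasor to rectangular form:
  V1 = 72.6·(cos(45.0°) + j·sin(45.0°)) = 51.34 + j51.34 V
  V2 = 17.3·(cos(178.9°) + j·sin(178.9°)) = -17.3 + j0.3321 V
  V3 = 31.1·(cos(-92.0°) + j·sin(-92.0°)) = -1.085 - j31.08 V
Step 2 — Sum components: V_total = 32.95 + j20.59 V.
Step 3 — Convert to polar: |V_total| = 38.86 V, ∠V_total = 32.0°.

V_total = 38.86∠32.0° V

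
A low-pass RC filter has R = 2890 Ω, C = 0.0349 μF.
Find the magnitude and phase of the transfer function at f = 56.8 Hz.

Step 1 — Angular frequency: ω = 2π·56.8 = 356.9 rad/s.
Step 2 — Transfer function: H(jω) = 1/(1 + jωRC).
Step 3 — Denominator: 1 + jωRC = 1 + j·356.9·2890·3.49e-08 = 1 + j0.036.
Step 4 — H = 0.9987 - j0.03595.
Step 5 — Magnitude: |H| = 0.9994 (-0.0 dB); phase: φ = -2.1°.

|H| = 0.9994 (-0.0 dB), φ = -2.1°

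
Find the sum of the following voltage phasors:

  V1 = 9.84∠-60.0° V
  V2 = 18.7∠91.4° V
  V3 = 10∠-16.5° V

Step 1 — Convert each phasor to rectangular form:
  V1 = 9.84·(cos(-60.0°) + j·sin(-60.0°)) = 4.92 - j8.522 V
  V2 = 18.7·(cos(91.4°) + j·sin(91.4°)) = -0.4569 + j18.69 V
  V3 = 10·(cos(-16.5°) + j·sin(-16.5°)) = 9.588 - j2.84 V
Step 2 — Sum components: V_total = 14.05 + j7.333 V.
Step 3 — Convert to polar: |V_total| = 15.85 V, ∠V_total = 27.6°.

V_total = 15.85∠27.6° V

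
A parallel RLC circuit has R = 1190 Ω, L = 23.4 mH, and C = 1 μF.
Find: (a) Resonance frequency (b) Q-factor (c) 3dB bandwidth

Step 1 — Resonance: ω₀ = 1/√(LC) = 1/√(0.0234·1e-06) = 6537 rad/s.
Step 2 — f₀ = ω₀/(2π) = 1040 Hz.
Step 3 — Parallel Q: Q = R/(ω₀L) = 1190/(6537·0.0234) = 7.779.
Step 4 — Bandwidth: Δω = ω₀/Q = 840.3 rad/s; BW = Δω/(2π) = 133.7 Hz.

(a) f₀ = 1040 Hz  (b) Q = 7.779  (c) BW = 133.7 Hz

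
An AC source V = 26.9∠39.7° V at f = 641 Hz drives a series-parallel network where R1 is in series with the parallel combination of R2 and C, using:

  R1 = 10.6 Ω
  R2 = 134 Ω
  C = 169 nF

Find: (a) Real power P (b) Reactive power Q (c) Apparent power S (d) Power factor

Step 1 — Angular frequency: ω = 2π·f = 2π·641 = 4028 rad/s.
Step 2 — Component impedances:
  R1: Z = R = 10.6 Ω
  R2: Z = R = 134 Ω
  C: Z = 1/(jωC) = -j/(ω·C) = 0 - j1469 Ω
Step 3 — Parallel branch: R2 || C = 1/(1/R2 + 1/C) = 132.9 - j12.12 Ω.
Step 4 — Series with R1: Z_total = R1 + (R2 || C) = 143.5 - j12.12 Ω = 144∠-4.8° Ω.
Step 5 — Source phasor: V = 26.9∠39.7° V = 20.7 + j17.18 V.
Step 6 — Current: I = V / Z = 0.1332 + j0.131 A = 0.1868∠44.5° A.
Step 7 — Complex power: S = V·I* = 5.007 - j0.4229 VA.
Step 8 — Real power: P = Re(S) = 5.007 W.
Step 9 — Reactive power: Q = Im(S) = -0.4229 VAR.
Step 10 — Apparent power: |S| = 5.025 VA.
Step 11 — Power factor: PF = P/|S| = 0.9965 (leading).

(a) P = 5.007 W  (b) Q = -0.4229 VAR  (c) S = 5.025 VA  (d) PF = 0.9965 (leading)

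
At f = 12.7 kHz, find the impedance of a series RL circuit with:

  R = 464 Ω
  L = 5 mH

Step 1 — Angular frequency: ω = 2π·f = 2π·1.27e+04 = 7.98e+04 rad/s.
Step 2 — Component impedances:
  R: Z = R = 464 Ω
  L: Z = jωL = j·7.98e+04·0.005 = 0 + j399 Ω
Step 3 — Series combination: Z_total = R + L = 464 + j399 Ω = 612∠40.7° Ω.

Z = 464 + j399 Ω = 612∠40.7° Ω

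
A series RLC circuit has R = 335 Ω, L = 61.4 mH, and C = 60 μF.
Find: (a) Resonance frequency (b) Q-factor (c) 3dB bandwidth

Step 1 — Resonance: ω₀ = 1/√(LC) = 1/√(0.0614·6e-05) = 521 rad/s.
Step 2 — f₀ = ω₀/(2π) = 82.92 Hz.
Step 3 — Series Q: Q = ω₀L/R = 521·0.0614/335 = 0.09549.
Step 4 — Bandwidth: Δω = ω₀/Q = 5456 rad/s; BW = Δω/(2π) = 868.4 Hz.

(a) f₀ = 82.92 Hz  (b) Q = 0.09549  (c) BW = 868.4 Hz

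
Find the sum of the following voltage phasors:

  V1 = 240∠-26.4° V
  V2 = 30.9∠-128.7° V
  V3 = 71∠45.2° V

Step 1 — Convert each phasor to rectangular form:
  V1 = 240·(cos(-26.4°) + j·sin(-26.4°)) = 215 - j106.7 V
  V2 = 30.9·(cos(-128.7°) + j·sin(-128.7°)) = -19.32 - j24.12 V
  V3 = 71·(cos(45.2°) + j·sin(45.2°)) = 50.03 + j50.38 V
Step 2 — Sum components: V_total = 245.7 - j80.45 V.
Step 3 — Convert to polar: |V_total| = 258.5 V, ∠V_total = -18.1°.

V_total = 258.5∠-18.1° V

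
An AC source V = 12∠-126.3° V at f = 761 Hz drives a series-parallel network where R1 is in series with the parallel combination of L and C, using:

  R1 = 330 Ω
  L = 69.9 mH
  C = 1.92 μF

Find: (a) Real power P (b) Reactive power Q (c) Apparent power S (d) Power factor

Step 1 — Angular frequency: ω = 2π·f = 2π·761 = 4782 rad/s.
Step 2 — Component impedances:
  R1: Z = R = 330 Ω
  L: Z = jωL = j·4782·0.0699 = 0 + j334.2 Ω
  C: Z = 1/(jωC) = -j/(ω·C) = 0 - j108.9 Ω
Step 3 — Parallel branch: L || C = 1/(1/L + 1/C) = 0 - j161.6 Ω.
Step 4 — Series with R1: Z_total = R1 + (L || C) = 330 - j161.6 Ω = 367.4∠-26.1° Ω.
Step 5 — Source phasor: V = 12∠-126.3° V = -7.104 - j9.671 V.
Step 6 — Current: I = V / Z = -0.005789 - j0.03214 A = 0.03266∠-100.2° A.
Step 7 — Complex power: S = V·I* = 0.352 - j0.1723 VA.
Step 8 — Real power: P = Re(S) = 0.352 W.
Step 9 — Reactive power: Q = Im(S) = -0.1723 VAR.
Step 10 — Apparent power: |S| = 0.3919 VA.
Step 11 — Power factor: PF = P/|S| = 0.8981 (leading).

(a) P = 0.352 W  (b) Q = -0.1723 VAR  (c) S = 0.3919 VA  (d) PF = 0.8981 (leading)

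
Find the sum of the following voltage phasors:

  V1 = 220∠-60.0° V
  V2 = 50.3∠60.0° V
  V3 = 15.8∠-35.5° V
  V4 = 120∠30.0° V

Step 1 — Convert each phasor to rectangular form:
  V1 = 220·(cos(-60.0°) + j·sin(-60.0°)) = 110 - j190.5 V
  V2 = 50.3·(cos(60.0°) + j·sin(60.0°)) = 25.15 + j43.56 V
  V3 = 15.8·(cos(-35.5°) + j·sin(-35.5°)) = 12.86 - j9.175 V
  V4 = 120·(cos(30.0°) + j·sin(30.0°)) = 103.9 + j60 V
Step 2 — Sum components: V_total = 251.9 - j96.14 V.
Step 3 — Convert to polar: |V_total| = 269.7 V, ∠V_total = -20.9°.

V_total = 269.7∠-20.9° V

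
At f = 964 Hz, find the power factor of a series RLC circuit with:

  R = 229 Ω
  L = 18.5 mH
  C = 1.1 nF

Step 1 — Angular frequency: ω = 2π·f = 2π·964 = 6057 rad/s.
Step 2 — Component impedances:
  R: Z = R = 229 Ω
  L: Z = jωL = j·6057·0.0185 = 0 + j112.1 Ω
  C: Z = 1/(jωC) = -j/(ω·C) = 0 - j1.501e+05 Ω
Step 3 — Series combination: Z_total = R + L + C = 229 - j1.5e+05 Ω = 1.5e+05∠-89.9° Ω.
Step 4 — Power factor: PF = cos(φ) = Re(Z)/|Z| = 229/1.5e+05 = 0.001527.
Step 5 — Type: Im(Z) = -1.5e+05 ⇒ leading (phase φ = -89.9°).

PF = 0.001527 (leading, φ = -89.9°)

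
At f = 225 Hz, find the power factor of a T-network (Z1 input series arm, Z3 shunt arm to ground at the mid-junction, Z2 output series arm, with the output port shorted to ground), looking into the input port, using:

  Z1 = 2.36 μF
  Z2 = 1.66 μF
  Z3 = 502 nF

Step 1 — Angular frequency: ω = 2π·f = 2π·225 = 1414 rad/s.
Step 2 — Component impedances:
  Z1: Z = 1/(jωC) = -j/(ω·C) = 0 - j299.7 Ω
  Z2: Z = 1/(jωC) = -j/(ω·C) = 0 - j426.1 Ω
  Z3: Z = 1/(jωC) = -j/(ω·C) = 0 - j1409 Ω
Step 3 — With the output port shorted to ground, the output series arm Z2 runs from the junction to ground; the shunt arm Z3 also runs from the junction to ground. They appear in parallel: Z3 || Z2 = 0 - j327.2 Ω.
Step 4 — Series with input arm Z1: Z_in = Z1 + (Z3 || Z2) = 0 - j626.9 Ω = 626.9∠-90.0° Ω.
Step 5 — Power factor: PF = cos(φ) = Re(Z)/|Z| = 0/626.9 = 0.
Step 6 — Type: Im(Z) = -626.9 ⇒ leading (phase φ = -90.0°).

PF = 0 (leading, φ = -90.0°)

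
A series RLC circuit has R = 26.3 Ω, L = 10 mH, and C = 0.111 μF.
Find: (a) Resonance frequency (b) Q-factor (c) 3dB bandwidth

Step 1 — Resonance condition Im(Z)=0 gives ω₀ = 1/√(LC).
Step 2 — ω₀ = 1/√(0.01·1.11e-07) = 3.002e+04 rad/s.
Step 3 — f₀ = ω₀/(2π) = 4777 Hz.
Step 4 — Series Q: Q = ω₀L/R = 3.002e+04·0.01/26.3 = 11.41.
Step 5 — 3dB bandwidth: Δω = ω₀/Q = 2630 rad/s; BW = Δω/(2π) = 418.6 Hz.

(a) f₀ = 4777 Hz  (b) Q = 11.41  (c) BW = 418.6 Hz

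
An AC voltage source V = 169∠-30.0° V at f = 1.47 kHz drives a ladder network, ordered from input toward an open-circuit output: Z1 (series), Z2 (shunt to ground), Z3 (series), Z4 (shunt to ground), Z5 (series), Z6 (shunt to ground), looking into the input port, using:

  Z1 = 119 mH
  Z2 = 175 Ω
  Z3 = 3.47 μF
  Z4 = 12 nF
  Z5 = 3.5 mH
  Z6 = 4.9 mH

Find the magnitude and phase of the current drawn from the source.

Step 1 — Angular frequency: ω = 2π·f = 2π·1470 = 9236 rad/s.
Step 2 — Component impedances:
  Z1: Z = jωL = j·9236·0.119 = 0 + j1099 Ω
  Z2: Z = R = 175 Ω
  Z3: Z = 1/(jωC) = -j/(ω·C) = 0 - j31.2 Ω
  Z4: Z = 1/(jωC) = -j/(ω·C) = 0 - j9022 Ω
  Z5: Z = jωL = j·9236·0.0035 = 0 + j32.33 Ω
  Z6: Z = jωL = j·9236·0.0049 = 0 + j45.26 Ω
Step 3 — Ladder network (open output): work backward from the far end, alternating series and parallel combinations. Z_in = 11.8 + j1143 Ω = 1143∠89.4° Ω.
Step 4 — Source phasor: V = 169∠-30.0° V = 146.4 - j84.5 V.
Step 5 — Ohm's law: I = V / Z_total = (146.4 - j84.5) / (11.8 + j1143) = -0.0726 - j0.1288 A.
Step 6 — Convert to polar: |I| = 0.1478 A, ∠I = -119.4°.

I = 0.1478∠-119.4° A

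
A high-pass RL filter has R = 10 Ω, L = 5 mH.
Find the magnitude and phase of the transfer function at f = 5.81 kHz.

Step 1 — Angular frequency: ω = 2π·5810 = 3.651e+04 rad/s.
Step 2 — Transfer function: H(jω) = jωL/(R + jωL).
Step 3 — Numerator jωL = j·182.5; denominator R + jωL = 10 + j182.5.
Step 4 — H = 0.997 + j0.05462.
Step 5 — Magnitude: |H| = 0.9985 (-0.0 dB); phase: φ = 3.1°.

|H| = 0.9985 (-0.0 dB), φ = 3.1°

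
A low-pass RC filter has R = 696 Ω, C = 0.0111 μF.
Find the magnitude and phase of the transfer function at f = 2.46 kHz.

Step 1 — Angular frequency: ω = 2π·2460 = 1.546e+04 rad/s.
Step 2 — Transfer function: H(jω) = 1/(1 + jωRC).
Step 3 — Denominator: 1 + jωRC = 1 + j·1.546e+04·696·1.11e-08 = 1 + j0.1194.
Step 4 — H = 0.9859 - j0.1177.
Step 5 — Magnitude: |H| = 0.9929 (-0.1 dB); phase: φ = -6.8°.

|H| = 0.9929 (-0.1 dB), φ = -6.8°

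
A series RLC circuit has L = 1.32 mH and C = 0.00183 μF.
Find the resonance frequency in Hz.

Step 1 — Resonance condition Im(Z)=0 gives ω₀ = 1/√(LC).
Step 2 — ω₀ = 1/√(0.00132·1.83e-09) = 6.434e+05 rad/s.
Step 3 — f₀ = ω₀/(2π) = 1.024e+05 Hz.

f₀ = 1.024e+05 Hz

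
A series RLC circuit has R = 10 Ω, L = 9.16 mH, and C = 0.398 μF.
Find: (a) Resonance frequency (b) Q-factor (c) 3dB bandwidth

Step 1 — Resonance condition Im(Z)=0 gives ω₀ = 1/√(LC).
Step 2 — ω₀ = 1/√(0.00916·3.98e-07) = 1.656e+04 rad/s.
Step 3 — f₀ = ω₀/(2π) = 2636 Hz.
Step 4 — Series Q: Q = ω₀L/R = 1.656e+04·0.00916/10 = 15.17.
Step 5 — 3dB bandwidth: Δω = ω₀/Q = 1092 rad/s; BW = Δω/(2π) = 173.7 Hz.

(a) f₀ = 2636 Hz  (b) Q = 15.17  (c) BW = 173.7 Hz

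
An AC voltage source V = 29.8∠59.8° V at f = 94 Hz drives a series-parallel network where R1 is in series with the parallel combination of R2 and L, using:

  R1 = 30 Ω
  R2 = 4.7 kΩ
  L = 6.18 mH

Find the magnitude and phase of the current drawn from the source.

Step 1 — Angular frequency: ω = 2π·f = 2π·94 = 590.6 rad/s.
Step 2 — Component impedances:
  R1: Z = R = 30 Ω
  R2: Z = R = 4700 Ω
  L: Z = jωL = j·590.6·0.00618 = 0 + j3.65 Ω
Step 3 — Parallel branch: R2 || L = 1/(1/R2 + 1/L) = 0.002835 + j3.65 Ω.
Step 4 — Series with R1: Z_total = R1 + (R2 || L) = 30 + j3.65 Ω = 30.22∠6.9° Ω.
Step 5 — Source phasor: V = 29.8∠59.8° V = 14.99 + j25.76 V.
Step 6 — Ohm's law: I = V / Z_total = (14.99 + j25.76) / (30 + j3.65) = 0.5952 + j0.786 A.
Step 7 — Convert to polar: |I| = 0.986 A, ∠I = 52.9°.

I = 0.986∠52.9° A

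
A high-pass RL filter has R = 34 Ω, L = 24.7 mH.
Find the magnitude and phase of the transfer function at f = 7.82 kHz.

Step 1 — Angular frequency: ω = 2π·7820 = 4.913e+04 rad/s.
Step 2 — Transfer function: H(jω) = jωL/(R + jωL).
Step 3 — Numerator jωL = j·1214; denominator R + jωL = 34 + j1214.
Step 4 — H = 0.9992 + j0.02799.
Step 5 — Magnitude: |H| = 0.9996 (-0.0 dB); phase: φ = 1.6°.

|H| = 0.9996 (-0.0 dB), φ = 1.6°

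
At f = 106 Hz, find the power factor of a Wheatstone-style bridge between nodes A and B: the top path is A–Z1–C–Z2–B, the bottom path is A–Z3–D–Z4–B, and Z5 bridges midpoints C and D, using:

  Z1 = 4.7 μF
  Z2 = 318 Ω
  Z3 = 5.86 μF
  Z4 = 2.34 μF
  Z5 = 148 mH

Step 1 — Angular frequency: ω = 2π·f = 2π·106 = 666 rad/s.
Step 2 — Component impedances:
  Z1: Z = 1/(jωC) = -j/(ω·C) = 0 - j319.5 Ω
  Z2: Z = R = 318 Ω
  Z3: Z = 1/(jωC) = -j/(ω·C) = 0 - j256.2 Ω
  Z4: Z = 1/(jωC) = -j/(ω·C) = 0 - j641.7 Ω
  Z5: Z = jωL = j·666·0.148 = 0 + j98.57 Ω
Step 3 — Bridge requires nodal analysis (the Z5 bridge couples midpoints C and D, so the two paths cannot be reduced to a simple series/parallel combination). Setting node B to ground and injecting 1 A at node A, the 3-node admittance system at A, C, D solves to V_A = Z_AB = 294.4 - j276.3 Ω = 403.8∠-43.2° Ω.
Step 4 — Power factor: PF = cos(φ) = Re(Z)/|Z| = 294.4/403.8 = 0.7291.
Step 5 — Type: Im(Z) = -276.3 ⇒ leading (phase φ = -43.2°).

PF = 0.7291 (leading, φ = -43.2°)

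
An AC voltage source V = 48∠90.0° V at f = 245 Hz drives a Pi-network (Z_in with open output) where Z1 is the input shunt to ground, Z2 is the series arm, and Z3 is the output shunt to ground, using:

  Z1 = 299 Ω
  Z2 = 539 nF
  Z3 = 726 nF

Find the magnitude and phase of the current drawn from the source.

Step 1 — Angular frequency: ω = 2π·f = 2π·245 = 1539 rad/s.
Step 2 — Component impedances:
  Z1: Z = R = 299 Ω
  Z2: Z = 1/(jωC) = -j/(ω·C) = 0 - j1205 Ω
  Z3: Z = 1/(jωC) = -j/(ω·C) = 0 - j894.8 Ω
Step 3 — With open output, the series arm Z2 and the output shunt Z3 appear in series to ground: Z2 + Z3 = 0 - j2100 Ω.
Step 4 — Parallel with input shunt Z1: Z_in = Z1 || (Z2 + Z3) = 293.1 - j41.73 Ω = 296∠-8.1° Ω.
Step 5 — Source phasor: V = 48∠90.0° V = 0 + j48 V.
Step 6 — Ohm's law: I = V / Z_total = (0 + j48) / (293.1 - j41.73) = -0.02286 + j0.1605 A.
Step 7 — Convert to polar: |I| = 0.1622 A, ∠I = 98.1°.

I = 0.1622∠98.1° A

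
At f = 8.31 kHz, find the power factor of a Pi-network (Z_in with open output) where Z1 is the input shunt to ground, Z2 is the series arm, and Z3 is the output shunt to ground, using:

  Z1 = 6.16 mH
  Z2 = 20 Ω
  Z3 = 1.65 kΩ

Step 1 — Angular frequency: ω = 2π·f = 2π·8310 = 5.221e+04 rad/s.
Step 2 — Component impedances:
  Z1: Z = jωL = j·5.221e+04·0.00616 = 0 + j321.6 Ω
  Z2: Z = R = 20 Ω
  Z3: Z = R = 1650 Ω
Step 3 — With open output, the series arm Z2 and the output shunt Z3 appear in series to ground: Z2 + Z3 = 1670 Ω.
Step 4 — Parallel with input shunt Z1: Z_in = Z1 || (Z2 + Z3) = 59.73 + j310.1 Ω = 315.8∠79.1° Ω.
Step 5 — Power factor: PF = cos(φ) = Re(Z)/|Z| = 59.73/315.8 = 0.1891.
Step 6 — Type: Im(Z) = 310.1 ⇒ lagging (phase φ = 79.1°).

PF = 0.1891 (lagging, φ = 79.1°)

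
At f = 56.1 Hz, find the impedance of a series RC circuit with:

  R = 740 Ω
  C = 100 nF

Step 1 — Angular frequency: ω = 2π·f = 2π·56.1 = 352.5 rad/s.
Step 2 — Component impedances:
  R: Z = R = 740 Ω
  C: Z = 1/(jωC) = -j/(ω·C) = 0 - j2.837e+04 Ω
Step 3 — Series combination: Z_total = R + C = 740 - j2.837e+04 Ω = 2.838e+04∠-88.5° Ω.

Z = 740 - j2.837e+04 Ω = 2.838e+04∠-88.5° Ω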